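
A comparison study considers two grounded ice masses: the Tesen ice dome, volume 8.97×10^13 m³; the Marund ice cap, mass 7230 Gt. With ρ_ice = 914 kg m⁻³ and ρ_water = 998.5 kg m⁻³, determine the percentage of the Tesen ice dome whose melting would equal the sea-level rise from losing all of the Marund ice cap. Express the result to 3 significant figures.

≈ 8.82 %

Equal sea-level rise means equal mass of meltwater, i.e. equal mass of ice lost.
Ice mass of Marund: 7.230×10^15 kg; ice mass of Tesen: 8.199×10^16 kg.
Fraction required = 7.230×10^15 / 8.199×10^16 = 0.0882 → 8.82 %.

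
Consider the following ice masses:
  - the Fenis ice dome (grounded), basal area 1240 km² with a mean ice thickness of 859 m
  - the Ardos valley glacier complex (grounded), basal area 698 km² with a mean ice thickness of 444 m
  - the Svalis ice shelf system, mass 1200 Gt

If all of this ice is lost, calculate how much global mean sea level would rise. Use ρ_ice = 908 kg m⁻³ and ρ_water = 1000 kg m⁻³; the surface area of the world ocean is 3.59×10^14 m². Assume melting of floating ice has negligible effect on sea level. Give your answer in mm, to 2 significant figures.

≈ 3.5 mm

Fenis: ice volume = 1240 km² × 859 m = 1065 km³; 1065 × (908/1000) = 967.2 km³ of water.
Ardos: ice volume = 698 km² × 444 m = 309.9 km³; 309.9 × (908/1000) = 281.4 km³ of water.
The Svalis ice shelf system is floating and already displaces its own weight of water, so its melt adds essentially nothing to sea level.
Total added water ≈ 1.249×10^12 m³ over 3.59×10^14 m² → Δh = 3.48×10^-3 m = 3.5 mm.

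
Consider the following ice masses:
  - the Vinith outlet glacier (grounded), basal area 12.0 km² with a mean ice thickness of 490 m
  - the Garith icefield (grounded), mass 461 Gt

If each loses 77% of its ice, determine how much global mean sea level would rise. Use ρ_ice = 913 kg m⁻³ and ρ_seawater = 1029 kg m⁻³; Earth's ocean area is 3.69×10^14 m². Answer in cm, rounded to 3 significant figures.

Vinith: ice volume = 12.0 km² × 490 m = 5.880 km³; 0.77 × 5.880 × (913/1029) = 4.017 km³ of water.
Garith: 0.77 × 461 Gt = 3.550×10^14 kg; dividing by ρ_w = 1029 kg m⁻³ gives 3.450×10^11 m³ of water.
Total added water ≈ 3.490×10^11 m³ over 3.69×10^14 m² → Δh = 9.46×10^-4 m = 0.0946 cm.

≈ 0.0946 cm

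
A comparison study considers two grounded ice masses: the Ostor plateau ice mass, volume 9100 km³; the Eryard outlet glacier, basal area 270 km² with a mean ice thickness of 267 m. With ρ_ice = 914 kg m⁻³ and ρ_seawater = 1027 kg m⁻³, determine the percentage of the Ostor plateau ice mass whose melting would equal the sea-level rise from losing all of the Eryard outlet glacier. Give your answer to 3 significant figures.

≈ 0.792 %

Equal sea-level rise means equal mass of meltwater, i.e. equal mass of ice lost.
Ice mass of Eryard: 6.589×10^13 kg; ice mass of Ostor: 8.317×10^15 kg.
Fraction required = 6.589×10^13 / 8.317×10^15 = 7.92×10^-3 → 0.792 %.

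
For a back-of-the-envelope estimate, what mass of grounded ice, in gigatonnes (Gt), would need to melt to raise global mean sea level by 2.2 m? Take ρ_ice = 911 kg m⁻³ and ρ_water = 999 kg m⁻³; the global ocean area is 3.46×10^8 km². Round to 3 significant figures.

≈ 7.60×10^5 Gt

Required water volume = Δh × A = 2.2 m × 3.46×10^14 m² = 7.612×10^14 m³.
ρ_w = 999 kg m⁻³, so the mass of water = 7.612×10^14 m³ × 999 kg m⁻³ = 7.604×10^17 kg = 7.60×10^5 Gt (and the same mass of ice, by conservation).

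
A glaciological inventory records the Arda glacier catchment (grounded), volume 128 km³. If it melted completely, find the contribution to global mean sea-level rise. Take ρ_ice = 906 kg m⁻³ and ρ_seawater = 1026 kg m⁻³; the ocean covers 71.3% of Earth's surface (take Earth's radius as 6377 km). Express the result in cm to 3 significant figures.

≈ 0.0310 cm

Arda: 128 km³ × (906/1026) = 113.0 km³ of water.
Spread over 3.64×10^14 m² of ocean, Δh = 1.130×10^11 / 3.64×10^14 = 3.10×10^-4 m = 0.0310 cm.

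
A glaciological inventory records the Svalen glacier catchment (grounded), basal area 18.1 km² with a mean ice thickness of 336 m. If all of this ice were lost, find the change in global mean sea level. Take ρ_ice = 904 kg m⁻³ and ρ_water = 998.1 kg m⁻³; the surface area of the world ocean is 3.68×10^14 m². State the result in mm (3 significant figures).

≈ 0.0150 mm

Svalen: ice volume = 18.1 km² × 336 m = 6.082 km³; 6.082 × (904/998.1) = 5.508 km³ of water.
Spread over 3.68×10^14 m² of ocean, Δh = 5.508×10^9 / 3.68×10^14 = 1.50×10^-5 m = 0.0150 mm.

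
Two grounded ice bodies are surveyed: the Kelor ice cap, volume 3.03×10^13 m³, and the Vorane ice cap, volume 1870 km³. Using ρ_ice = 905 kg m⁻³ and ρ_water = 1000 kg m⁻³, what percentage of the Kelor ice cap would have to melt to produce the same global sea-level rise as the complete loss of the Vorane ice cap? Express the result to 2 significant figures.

Equal sea-level rise means equal mass of meltwater, i.e. equal mass of ice lost.
Ice mass of Vorane: 1.692×10^15 kg; ice mass of Kelor: 2.742×10^16 kg.
Fraction required = 1.692×10^15 / 2.742×10^16 = 0.0617 → 6.2 %.

≈ 6.2 %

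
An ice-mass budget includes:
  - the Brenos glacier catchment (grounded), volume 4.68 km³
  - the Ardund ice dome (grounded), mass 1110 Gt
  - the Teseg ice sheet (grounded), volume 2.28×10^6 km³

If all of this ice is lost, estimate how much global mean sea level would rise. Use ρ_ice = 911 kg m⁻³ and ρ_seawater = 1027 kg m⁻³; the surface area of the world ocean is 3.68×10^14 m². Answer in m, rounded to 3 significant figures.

Brenos: 4.68 km³ × (911/1027) = 4.151 km³ of water.
Ardund: 1110 Gt = 1.110×10^15 kg; dividing by ρ_w = 1027 kg m⁻³ gives 1.081×10^12 m³ of water.
Teseg: 2.28×10^6 km³ × (911/1027) = 2.022×10^6 km³ of water.
Total added water ≈ 2.024×10^15 m³ over 3.68×10^14 m² → Δh = 5.50 m.

≈ 5.50 m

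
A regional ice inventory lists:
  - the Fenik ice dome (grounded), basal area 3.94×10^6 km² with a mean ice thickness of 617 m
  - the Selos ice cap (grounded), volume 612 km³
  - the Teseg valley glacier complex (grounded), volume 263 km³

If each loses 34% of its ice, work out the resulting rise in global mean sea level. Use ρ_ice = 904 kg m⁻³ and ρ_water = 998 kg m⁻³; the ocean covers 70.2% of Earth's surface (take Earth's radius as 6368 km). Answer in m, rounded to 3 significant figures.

≈ 2.09 m

Fenik: ice volume = 3.94×10^6 km² × 617 m = 2.431×10^6 km³; 0.34 × 2.431×10^6 × (904/998) = 7.487×10^5 km³ of water.
Selos: 0.34 × 612 km³ × (904/998) = 188.5 km³ of water.
Teseg: 0.34 × 263 km³ × (904/998) = 81.00 km³ of water.
Total added water ≈ 7.490×10^14 m³ over 3.58×10^14 m² → Δh = 2.09 m.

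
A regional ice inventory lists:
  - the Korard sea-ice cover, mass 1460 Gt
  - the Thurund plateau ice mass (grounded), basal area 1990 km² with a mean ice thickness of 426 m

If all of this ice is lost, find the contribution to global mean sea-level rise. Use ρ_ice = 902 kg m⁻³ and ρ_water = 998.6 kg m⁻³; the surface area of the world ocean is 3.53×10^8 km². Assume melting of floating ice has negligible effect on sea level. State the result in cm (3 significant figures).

≈ 0.217 cm

The Korard sea-ice cover is floating and already displaces its own weight of water, so its melt adds essentially nothing to sea level.
Thurund: ice volume = 1990 km² × 426 m = 847.7 km³; 847.7 × (902/998.6) = 765.7 km³ of water.
Total added water ≈ 7.657×10^11 m³ over 3.53×10^14 m² → Δh = 2.17×10^-3 m = 0.217 cm.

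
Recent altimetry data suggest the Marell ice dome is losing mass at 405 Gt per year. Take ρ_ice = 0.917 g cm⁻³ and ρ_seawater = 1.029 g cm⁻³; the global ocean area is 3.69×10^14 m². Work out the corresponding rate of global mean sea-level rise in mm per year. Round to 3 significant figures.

≈ 1.07 mm/yr

ρ_w = 1.029 g cm⁻³ = 1029 kg m⁻³. Annual water volume added = 405 Gt / ρ_w = 4.050×10^14 kg / 1029 kg m⁻³ = 3.936×10^11 m³.
Δh per year = 3.936×10^11 / 3.69×10^14 = 1.07×10^-3 m = 1.07 mm.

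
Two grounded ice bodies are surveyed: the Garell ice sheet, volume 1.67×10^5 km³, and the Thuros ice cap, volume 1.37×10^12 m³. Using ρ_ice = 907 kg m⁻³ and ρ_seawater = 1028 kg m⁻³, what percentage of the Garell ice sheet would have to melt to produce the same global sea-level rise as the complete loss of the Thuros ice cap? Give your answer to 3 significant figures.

≈ 0.820 %

Equal sea-level rise means equal mass of meltwater, i.e. equal mass of ice lost.
Ice mass of Thuros: 1.243×10^15 kg; ice mass of Garell: 1.515×10^17 kg.
Fraction required = 1.243×10^15 / 1.515×10^17 = 8.20×10^-3 → 0.820 %.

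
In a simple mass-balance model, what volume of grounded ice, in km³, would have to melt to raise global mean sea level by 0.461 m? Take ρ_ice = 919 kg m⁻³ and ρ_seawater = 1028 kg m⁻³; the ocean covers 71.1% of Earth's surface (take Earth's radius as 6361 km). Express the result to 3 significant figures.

Required water volume = Δh × A = 0.461 m × 3.62×10^14 m² = 1.667×10^14 m³ = 1.667×10^5 km³.
Ice volume = water volume × ρ_w/ρ_ice = 1.667×10^5 × 1028/919 = 1.86×10^5 km³.

≈ 1.86×10^5 km³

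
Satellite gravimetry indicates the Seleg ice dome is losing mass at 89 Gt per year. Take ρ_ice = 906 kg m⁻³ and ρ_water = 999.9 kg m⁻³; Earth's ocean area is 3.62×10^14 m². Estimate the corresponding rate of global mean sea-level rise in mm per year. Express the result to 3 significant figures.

≈ 0.246 mm/yr

ρ_w = 999.9 kg m⁻³. Annual water volume added = 89 Gt / ρ_w = 8.900×10^13 kg / 999.9 kg m⁻³ = 8.901×10^10 m³.
Δh per year = 8.901×10^10 / 3.62×10^14 = 2.46×10^-4 m = 0.246 mm.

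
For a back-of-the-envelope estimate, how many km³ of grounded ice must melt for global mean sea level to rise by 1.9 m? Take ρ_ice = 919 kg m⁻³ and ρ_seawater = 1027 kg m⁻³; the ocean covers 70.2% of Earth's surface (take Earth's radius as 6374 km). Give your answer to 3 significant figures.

≈ 7.61×10^5 km³

Required water volume = Δh × A = 1.9 m × 3.58×10^14 m² = 6.810×10^14 m³ = 6.810×10^5 km³.
Ice volume = water volume × ρ_w/ρ_ice = 6.810×10^5 × 1027/919 = 7.61×10^5 km³.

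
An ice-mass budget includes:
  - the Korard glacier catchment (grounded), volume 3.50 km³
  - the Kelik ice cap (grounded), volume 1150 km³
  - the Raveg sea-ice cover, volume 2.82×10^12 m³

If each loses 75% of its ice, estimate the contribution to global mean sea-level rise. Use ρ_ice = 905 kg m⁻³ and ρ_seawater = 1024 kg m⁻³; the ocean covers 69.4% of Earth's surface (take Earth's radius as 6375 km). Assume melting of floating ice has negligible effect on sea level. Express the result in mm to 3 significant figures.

≈ 2.16 mm

Korard: 0.75 × 3.50 km³ × (905/1024) = 2.320 km³ of water.
Kelik: 0.75 × 1150 km³ × (905/1024) = 762.3 km³ of water.
The Raveg sea-ice cover is floating and already displaces its own weight of water, so its melt adds essentially nothing to sea level.
Total added water ≈ 7.646×10^11 m³ over 3.54×10^14 m² → Δh = 2.16×10^-3 m = 2.16 mm.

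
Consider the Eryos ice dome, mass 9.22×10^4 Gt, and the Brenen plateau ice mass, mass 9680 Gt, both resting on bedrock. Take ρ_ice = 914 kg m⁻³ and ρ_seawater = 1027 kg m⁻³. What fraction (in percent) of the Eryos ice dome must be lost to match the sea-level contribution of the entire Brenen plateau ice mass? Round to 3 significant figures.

Equal sea-level rise means equal mass of meltwater, i.e. equal mass of ice lost.
Ice mass of Brenen: 9.680×10^15 kg; ice mass of Eryos: 9.220×10^16 kg.
Fraction required = 9.680×10^15 / 9.220×10^16 = 0.105 → 10.5 %.

≈ 10.5 %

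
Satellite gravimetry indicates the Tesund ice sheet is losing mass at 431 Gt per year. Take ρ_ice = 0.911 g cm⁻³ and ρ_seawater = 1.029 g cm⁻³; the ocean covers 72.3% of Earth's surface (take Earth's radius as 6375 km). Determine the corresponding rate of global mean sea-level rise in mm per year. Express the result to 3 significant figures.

≈ 1.13 mm/yr

ρ_w = 1.029 g cm⁻³ = 1029 kg m⁻³. Annual water volume added = 431 Gt / ρ_w = 4.310×10^14 kg / 1029 kg m⁻³ = 4.189×10^11 m³.
Δh per year = 4.189×10^11 / 3.69×10^14 = 1.13×10^-3 m = 1.13 mm.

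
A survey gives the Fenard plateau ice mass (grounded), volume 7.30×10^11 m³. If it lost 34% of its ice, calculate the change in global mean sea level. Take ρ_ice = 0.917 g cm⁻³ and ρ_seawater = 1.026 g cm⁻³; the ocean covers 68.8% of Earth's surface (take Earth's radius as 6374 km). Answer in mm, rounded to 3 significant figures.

≈ 0.632 mm

Fenard: 0.34 × 7.30×10^11 m³ × (917/1026) = 2.218×10^11 m³ of water.
Spread over 3.51×10^14 m² of ocean, Δh = 2.218×10^11 / 3.51×10^14 = 6.32×10^-4 m = 0.632 mm.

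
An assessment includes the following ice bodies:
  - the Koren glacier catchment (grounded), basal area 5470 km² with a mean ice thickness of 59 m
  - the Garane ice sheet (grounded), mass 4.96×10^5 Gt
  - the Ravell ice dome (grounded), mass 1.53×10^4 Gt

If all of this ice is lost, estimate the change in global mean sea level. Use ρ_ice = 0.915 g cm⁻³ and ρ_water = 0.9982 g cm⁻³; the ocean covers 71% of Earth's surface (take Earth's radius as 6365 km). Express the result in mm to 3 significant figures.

Koren: ice volume = 5470 km² × 59 m = 322.7 km³; 322.7 × (915/998.2) = 295.8 km³ of water.
Garane: 4.96×10^5 Gt = 4.960×10^17 kg; dividing by ρ_w = 0.9982 g cm⁻³ = 998.2 kg m⁻³ gives 4.969×10^14 m³ of water.
Ravell: 1.53×10^4 Gt = 1.530×10^16 kg; dividing by ρ_w = 998.2 kg m⁻³ gives 1.533×10^13 m³ of water.
Total added water ≈ 5.125×10^14 m³ over 3.61×10^14 m² → Δh = 1.42 m = 1420 mm.

≈ 1420 mm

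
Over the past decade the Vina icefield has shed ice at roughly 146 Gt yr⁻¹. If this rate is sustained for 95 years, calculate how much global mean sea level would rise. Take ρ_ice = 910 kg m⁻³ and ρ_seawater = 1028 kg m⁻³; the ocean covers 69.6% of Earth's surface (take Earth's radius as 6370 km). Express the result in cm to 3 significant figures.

≈ 3.80 cm

Total mass lost = 146 Gt/yr × 95 yr = 1.387×10^4 Gt = 1.387×10^16 kg.
ρ_w = 1028 kg m⁻³, so water volume = 1.387×10^16 / 1028 = 1.349×10^13 m³.
Δh = 1.349×10^13 / 3.55×10^14 = 0.0380 m = 3.80 cm.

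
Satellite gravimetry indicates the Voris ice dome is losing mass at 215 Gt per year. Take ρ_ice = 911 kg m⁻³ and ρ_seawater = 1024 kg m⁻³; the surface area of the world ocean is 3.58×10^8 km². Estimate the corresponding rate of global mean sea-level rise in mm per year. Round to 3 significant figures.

ρ_w = 1024 kg m⁻³. Annual water volume added = 215 Gt / ρ_w = 2.150×10^14 kg / 1024 kg m⁻³ = 2.100×10^11 m³.
Δh per year = 2.100×10^11 / 3.58×10^14 = 5.86×10^-4 m = 0.586 mm.

≈ 0.586 mm/yr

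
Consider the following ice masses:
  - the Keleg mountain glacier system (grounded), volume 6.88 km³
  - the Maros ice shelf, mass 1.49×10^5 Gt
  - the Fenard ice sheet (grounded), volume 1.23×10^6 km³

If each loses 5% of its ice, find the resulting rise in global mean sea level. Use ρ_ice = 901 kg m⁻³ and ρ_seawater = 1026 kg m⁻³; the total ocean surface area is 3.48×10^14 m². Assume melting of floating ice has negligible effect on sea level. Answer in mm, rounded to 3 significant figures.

Keleg: 0.05 × 6.88 km³ × (901/1026) = 0.3021 km³ of water.
The Maros ice shelf is floating and already displaces its own weight of water, so its melt adds essentially nothing to sea level.
Fenard: 0.05 × 1.23×10^6 km³ × (901/1026) = 5.401×10^4 km³ of water.
Total added water ≈ 5.401×10^13 m³ over 3.48×10^14 m² → Δh = 0.155 m = 155 mm.

≈ 155 mm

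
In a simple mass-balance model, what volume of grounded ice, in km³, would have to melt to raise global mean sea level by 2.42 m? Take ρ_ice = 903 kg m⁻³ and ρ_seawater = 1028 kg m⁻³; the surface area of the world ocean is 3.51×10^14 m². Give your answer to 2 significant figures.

Required water volume = Δh × A = 2.42 m × 3.51×10^14 m² = 8.494×10^14 m³ = 8.494×10^5 km³.
Ice volume = water volume × ρ_w/ρ_ice = 8.494×10^5 × 1028/903 = 9.7×10^5 km³.

≈ 9.7×10^5 km³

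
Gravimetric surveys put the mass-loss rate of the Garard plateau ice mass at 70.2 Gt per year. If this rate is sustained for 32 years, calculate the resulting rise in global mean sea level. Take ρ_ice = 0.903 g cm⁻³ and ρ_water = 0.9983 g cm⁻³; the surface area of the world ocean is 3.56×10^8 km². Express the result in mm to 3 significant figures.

≈ 6.32 mm

Total mass lost = 70.2 Gt/yr × 32 yr = 2246 Gt = 2.246×10^15 kg.
ρ_w = 0.9983 g cm⁻³ = 998.3 kg m⁻³, so water volume = 2.246×10^15 / 998.3 = 2.250×10^12 m³.
Δh = 2.250×10^12 / 3.56×10^14 = 6.32×10^-3 m = 6.32 mm.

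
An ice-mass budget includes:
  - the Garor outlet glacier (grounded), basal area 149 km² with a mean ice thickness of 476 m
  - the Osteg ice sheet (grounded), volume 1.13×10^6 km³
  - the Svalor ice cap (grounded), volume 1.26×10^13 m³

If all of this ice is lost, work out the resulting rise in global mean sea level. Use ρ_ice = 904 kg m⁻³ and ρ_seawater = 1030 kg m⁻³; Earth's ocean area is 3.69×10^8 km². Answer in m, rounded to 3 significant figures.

Garor: ice volume = 149 km² × 476 m = 70.92 km³; 70.92 × (904/1030) = 62.25 km³ of water.
Osteg: 1.13×10^6 km³ × (904/1030) = 9.918×10^5 km³ of water.
Svalor: 1.26×10^13 m³ × (904/1030) = 1.106×10^13 m³ of water.
Total added water ≈ 1.003×10^15 m³ over 3.69×10^14 m² → Δh = 2.72 m.

≈ 2.72 m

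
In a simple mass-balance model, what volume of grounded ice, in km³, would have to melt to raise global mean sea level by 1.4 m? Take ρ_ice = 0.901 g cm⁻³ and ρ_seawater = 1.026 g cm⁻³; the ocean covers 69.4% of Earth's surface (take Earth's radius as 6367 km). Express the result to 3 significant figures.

≈ 5.64×10^5 km³

Required water volume = Δh × A = 1.4 m × 3.54×10^14 m² = 4.950×10^14 m³ = 4.950×10^5 km³.
Ice volume = water volume × ρ_w/ρ_ice = 4.950×10^5 × 1026/901 = 5.64×10^5 km³.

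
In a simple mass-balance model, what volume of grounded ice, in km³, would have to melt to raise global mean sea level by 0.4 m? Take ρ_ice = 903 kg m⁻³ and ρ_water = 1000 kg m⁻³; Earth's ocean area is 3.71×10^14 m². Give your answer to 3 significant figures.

≈ 1.64×10^5 km³

Required water volume = Δh × A = 0.4 m × 3.71×10^14 m² = 1.484×10^14 m³ = 1.484×10^5 km³.
Ice volume = water volume × ρ_w/ρ_ice = 1.484×10^5 × 1000/903 = 1.64×10^5 km³.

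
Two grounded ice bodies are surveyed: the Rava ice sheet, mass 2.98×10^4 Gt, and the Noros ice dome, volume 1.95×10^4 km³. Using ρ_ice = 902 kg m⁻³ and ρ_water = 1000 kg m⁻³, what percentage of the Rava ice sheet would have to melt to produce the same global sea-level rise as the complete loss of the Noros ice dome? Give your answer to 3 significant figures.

≈ 59.0 %

Equal sea-level rise means equal mass of meltwater, i.e. equal mass of ice lost.
Ice mass of Noros: 1.759×10^16 kg; ice mass of Rava: 2.980×10^16 kg.
Fraction required = 1.759×10^16 / 2.980×10^16 = 0.590 → 59.0 %.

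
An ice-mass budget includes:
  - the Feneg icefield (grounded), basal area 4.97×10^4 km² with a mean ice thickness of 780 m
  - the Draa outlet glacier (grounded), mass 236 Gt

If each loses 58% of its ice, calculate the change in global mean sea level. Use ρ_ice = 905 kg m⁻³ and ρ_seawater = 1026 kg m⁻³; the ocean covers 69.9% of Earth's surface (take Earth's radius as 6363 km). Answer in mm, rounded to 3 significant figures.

Feneg: ice volume = 4.97×10^4 km² × 780 m = 3.877×10^4 km³; 0.58 × 3.877×10^4 × (905/1026) = 1.983×10^4 km³ of water.
Draa: 0.58 × 236 Gt = 1.369×10^14 kg; dividing by ρ_w = 1026 kg m⁻³ gives 1.334×10^11 m³ of water.
Total added water ≈ 1.997×10^13 m³ over 3.56×10^14 m² → Δh = 0.0561 m = 56.1 mm.

≈ 56.1 mm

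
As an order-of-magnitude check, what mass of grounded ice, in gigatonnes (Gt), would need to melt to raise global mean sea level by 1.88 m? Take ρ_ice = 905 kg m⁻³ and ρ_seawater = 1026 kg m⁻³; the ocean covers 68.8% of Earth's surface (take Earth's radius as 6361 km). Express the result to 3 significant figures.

Required water volume = Δh × A = 1.88 m × 3.50×10^14 m² = 6.577×10^14 m³.
ρ_w = 1026 kg m⁻³, so the mass of water = 6.577×10^14 m³ × 1026 kg m⁻³ = 6.748×10^17 kg = 6.75×10^5 Gt (and the same mass of ice, by conservation).

≈ 6.75×10^5 Gt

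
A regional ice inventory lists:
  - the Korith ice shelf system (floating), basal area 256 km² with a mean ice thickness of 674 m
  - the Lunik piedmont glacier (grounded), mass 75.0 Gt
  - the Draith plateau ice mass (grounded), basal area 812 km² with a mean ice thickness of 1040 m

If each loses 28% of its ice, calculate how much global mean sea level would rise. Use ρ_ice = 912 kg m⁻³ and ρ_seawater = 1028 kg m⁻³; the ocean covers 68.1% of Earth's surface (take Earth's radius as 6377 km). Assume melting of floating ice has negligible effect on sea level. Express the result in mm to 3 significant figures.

≈ 0.661 mm

The Korith ice shelf system is floating and already displaces its own weight of water, so its melt adds essentially nothing to sea level.
Lunik: 0.28 × 75.0 Gt = 2.100×10^13 kg; dividing by ρ_w = 1028 kg m⁻³ gives 2.043×10^10 m³ of water.
Draith: ice volume = 812 km² × 1040 m = 844.5 km³; 0.28 × 844.5 × (912/1028) = 209.8 km³ of water.
Total added water ≈ 2.302×10^11 m³ over 3.48×10^14 m² → Δh = 6.61×10^-4 m = 0.661 mm.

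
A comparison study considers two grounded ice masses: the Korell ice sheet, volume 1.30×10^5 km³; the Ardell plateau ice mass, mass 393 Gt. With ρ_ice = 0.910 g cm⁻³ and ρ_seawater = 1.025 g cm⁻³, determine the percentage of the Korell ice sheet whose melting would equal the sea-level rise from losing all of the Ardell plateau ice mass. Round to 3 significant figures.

Equal sea-level rise means equal mass of meltwater, i.e. equal mass of ice lost.
Ice mass of Ardell: 3.930×10^14 kg; ice mass of Korell: 1.183×10^17 kg.
Fraction required = 3.930×10^14 / 1.183×10^17 = 3.32×10^-3 → 0.332 %.

≈ 0.332 %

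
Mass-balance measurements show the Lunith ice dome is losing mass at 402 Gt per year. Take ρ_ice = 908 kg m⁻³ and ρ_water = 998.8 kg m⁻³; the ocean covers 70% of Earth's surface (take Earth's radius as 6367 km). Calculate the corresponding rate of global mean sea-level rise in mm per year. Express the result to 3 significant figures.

ρ_w = 998.8 kg m⁻³. Annual water volume added = 402 Gt / ρ_w = 4.020×10^14 kg / 998.8 kg m⁻³ = 4.025×10^11 m³.
Δh per year = 4.025×10^11 / 3.57×10^14 = 1.13×10^-3 m = 1.13 mm.

≈ 1.13 mm/yr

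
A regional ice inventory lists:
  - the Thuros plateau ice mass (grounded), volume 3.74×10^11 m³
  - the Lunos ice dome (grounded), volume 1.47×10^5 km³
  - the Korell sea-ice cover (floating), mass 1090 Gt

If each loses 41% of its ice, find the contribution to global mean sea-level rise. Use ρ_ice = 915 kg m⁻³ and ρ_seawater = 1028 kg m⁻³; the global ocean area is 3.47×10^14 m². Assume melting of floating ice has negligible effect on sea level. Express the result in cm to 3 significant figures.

≈ 15.5 cm

Thuros: 0.41 × 3.74×10^11 m³ × (915/1028) = 1.365×10^11 m³ of water.
Lunos: 0.41 × 1.47×10^5 km³ × (915/1028) = 5.364×10^4 km³ of water.
The Korell sea-ice cover is floating and already displaces its own weight of water, so its melt adds essentially nothing to sea level.
Total added water ≈ 5.378×10^13 m³ over 3.47×10^14 m² → Δh = 0.155 m = 15.5 cm.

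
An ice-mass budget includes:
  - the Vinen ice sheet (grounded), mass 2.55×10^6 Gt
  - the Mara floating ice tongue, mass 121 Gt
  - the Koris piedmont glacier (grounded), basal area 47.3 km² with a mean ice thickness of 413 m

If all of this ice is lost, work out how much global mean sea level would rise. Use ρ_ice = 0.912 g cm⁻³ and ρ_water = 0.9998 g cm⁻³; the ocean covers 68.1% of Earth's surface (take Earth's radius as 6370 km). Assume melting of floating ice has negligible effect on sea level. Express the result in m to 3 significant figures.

≈ 7.35 m

Vinen: 2.55×10^6 Gt = 2.550×10^18 kg; dividing by ρ_w = 0.9998 g cm⁻³ = 999.8 kg m⁻³ gives 2.551×10^15 m³ of water.
The Mara floating ice tongue is floating and already displaces its own weight of water, so its melt adds essentially nothing to sea level.
Koris: ice volume = 47.3 km² × 413 m = 19.53 km³; 19.53 × (912/999.8) = 17.82 km³ of water.
Total added water ≈ 2.551×10^15 m³ over 3.47×10^14 m² → Δh = 7.35 m.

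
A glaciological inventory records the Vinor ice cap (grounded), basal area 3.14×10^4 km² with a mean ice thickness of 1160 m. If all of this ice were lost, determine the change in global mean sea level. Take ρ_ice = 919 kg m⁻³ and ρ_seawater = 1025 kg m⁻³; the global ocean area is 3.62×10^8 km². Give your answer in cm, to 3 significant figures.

Vinor: ice volume = 3.14×10^4 km² × 1160 m = 3.642×10^4 km³; 3.642×10^4 × (919/1025) = 3.266×10^4 km³ of water.
Spread over 3.62×10^14 m² of ocean, Δh = 3.266×10^13 / 3.62×10^14 = 0.0902 m = 9.02 cm.

≈ 9.02 cm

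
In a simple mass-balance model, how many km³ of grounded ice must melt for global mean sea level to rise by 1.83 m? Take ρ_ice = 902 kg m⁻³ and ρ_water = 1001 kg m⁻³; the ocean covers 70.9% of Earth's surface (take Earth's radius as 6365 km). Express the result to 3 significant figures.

≈ 7.33×10^5 km³

Required water volume = Δh × A = 1.83 m × 3.61×10^14 m² = 6.605×10^14 m³ = 6.605×10^5 km³.
Ice volume = water volume × ρ_w/ρ_ice = 6.605×10^5 × 1001/902 = 7.33×10^5 km³.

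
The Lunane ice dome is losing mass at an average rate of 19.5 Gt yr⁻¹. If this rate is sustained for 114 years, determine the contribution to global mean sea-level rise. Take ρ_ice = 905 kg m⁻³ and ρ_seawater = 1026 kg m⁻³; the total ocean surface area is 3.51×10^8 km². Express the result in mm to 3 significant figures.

Total mass lost = 19.5 Gt/yr × 114 yr = 2223 Gt = 2.223×10^15 kg.
ρ_w = 1026 kg m⁻³, so water volume = 2.223×10^15 / 1026 = 2.167×10^12 m³.
Δh = 2.167×10^12 / 3.51×10^14 = 6.17×10^-3 m = 6.17 mm.

≈ 6.17 mm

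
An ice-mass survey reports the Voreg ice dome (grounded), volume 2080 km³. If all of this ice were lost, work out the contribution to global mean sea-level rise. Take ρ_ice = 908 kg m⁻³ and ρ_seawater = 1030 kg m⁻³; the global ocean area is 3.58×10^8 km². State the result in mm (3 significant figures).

Voreg: 2080 km³ × (908/1030) = 1834 km³ of water.
Spread over 3.58×10^14 m² of ocean, Δh = 1.834×10^12 / 3.58×10^14 = 5.12×10^-3 m = 5.12 mm.

≈ 5.12 mm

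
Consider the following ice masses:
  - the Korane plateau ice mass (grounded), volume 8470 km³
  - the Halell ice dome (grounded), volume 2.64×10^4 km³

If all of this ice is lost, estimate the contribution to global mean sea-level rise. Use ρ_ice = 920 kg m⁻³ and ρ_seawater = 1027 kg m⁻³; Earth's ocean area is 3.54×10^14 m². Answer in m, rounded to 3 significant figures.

Korane: 8470 km³ × (920/1027) = 7588 km³ of water.
Halell: 2.64×10^4 km³ × (920/1027) = 2.365×10^4 km³ of water.
Total added water ≈ 3.124×10^13 m³ over 3.54×10^14 m² → Δh = 0.0882 m.

≈ 0.0882 m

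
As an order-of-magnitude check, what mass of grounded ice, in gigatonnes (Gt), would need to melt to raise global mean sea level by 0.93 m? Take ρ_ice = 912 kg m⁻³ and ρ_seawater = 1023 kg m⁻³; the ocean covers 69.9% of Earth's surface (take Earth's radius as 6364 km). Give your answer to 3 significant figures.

Required water volume = Δh × A = 0.93 m × 3.56×10^14 m² = 3.308×10^14 m³.
ρ_w = 1023 kg m⁻³, so the mass of water = 3.308×10^14 m³ × 1023 kg m⁻³ = 3.385×10^17 kg = 3.38×10^5 Gt (and the same mass of ice, by conservation).

≈ 3.38×10^5 Gt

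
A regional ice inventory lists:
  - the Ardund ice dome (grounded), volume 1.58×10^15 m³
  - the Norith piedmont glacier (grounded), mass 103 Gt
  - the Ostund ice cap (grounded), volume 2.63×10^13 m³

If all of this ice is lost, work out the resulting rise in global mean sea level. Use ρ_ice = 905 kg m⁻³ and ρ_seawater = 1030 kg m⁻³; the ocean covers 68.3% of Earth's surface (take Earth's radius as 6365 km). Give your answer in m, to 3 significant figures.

Ardund: 1.58×10^15 m³ × (905/1030) = 1.388×10^15 m³ of water.
Norith: 103 Gt = 1.030×10^14 kg; dividing by ρ_w = 1030 kg m⁻³ gives 1.000×10^11 m³ of water.
Ostund: 2.63×10^13 m³ × (905/1030) = 2.311×10^13 m³ of water.
Total added water ≈ 1.411×10^15 m³ over 3.48×10^14 m² → Δh = 4.06 m.

≈ 4.06 m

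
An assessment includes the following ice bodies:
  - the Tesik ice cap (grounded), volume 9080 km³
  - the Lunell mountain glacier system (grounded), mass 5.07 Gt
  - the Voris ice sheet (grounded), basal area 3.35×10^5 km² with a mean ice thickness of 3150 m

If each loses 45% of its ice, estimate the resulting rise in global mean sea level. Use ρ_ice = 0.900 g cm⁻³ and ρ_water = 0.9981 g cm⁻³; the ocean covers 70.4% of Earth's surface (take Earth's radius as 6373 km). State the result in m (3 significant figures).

≈ 1.20 m

Tesik: 0.45 × 9080 km³ × (900/998.1) = 3684 km³ of water.
Lunell: 0.45 × 5.07 Gt = 2.282×10^12 kg; dividing by ρ_w = 0.9981 g cm⁻³ = 998.1 kg m⁻³ gives 2.286×10^9 m³ of water.
Voris: ice volume = 3.35×10^5 km² × 3150 m = 1.055×10^6 km³; 0.45 × 1.055×10^6 × (900/998.1) = 4.282×10^5 km³ of water.
Total added water ≈ 4.319×10^14 m³ over 3.59×10^14 m² → Δh = 1.20 m.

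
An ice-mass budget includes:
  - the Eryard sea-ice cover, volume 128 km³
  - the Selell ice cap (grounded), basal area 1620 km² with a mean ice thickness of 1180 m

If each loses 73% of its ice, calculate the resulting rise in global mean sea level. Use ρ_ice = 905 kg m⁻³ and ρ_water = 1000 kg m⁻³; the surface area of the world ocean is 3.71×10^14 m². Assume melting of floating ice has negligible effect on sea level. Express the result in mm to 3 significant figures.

The Eryard sea-ice cover is floating and already displaces its own weight of water, so its melt adds essentially nothing to sea level.
Selell: ice volume = 1620 km² × 1180 m = 1912 km³; 0.73 × 1912 × (905/1000) = 1263 km³ of water.
Total added water ≈ 1.263×10^12 m³ over 3.71×10^14 m² → Δh = 3.40×10^-3 m = 3.40 mm.

≈ 3.40 mm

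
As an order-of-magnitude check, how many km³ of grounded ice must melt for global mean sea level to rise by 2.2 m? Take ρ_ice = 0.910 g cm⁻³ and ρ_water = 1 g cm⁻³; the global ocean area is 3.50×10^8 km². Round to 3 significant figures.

Required water volume = Δh × A = 2.2 m × 3.50×10^14 m² = 7.700×10^14 m³ = 7.700×10^5 km³.
Ice volume = water volume × ρ_w/ρ_ice = 7.700×10^5 × 1000/910 = 8.46×10^5 km³.

≈ 8.46×10^5 km³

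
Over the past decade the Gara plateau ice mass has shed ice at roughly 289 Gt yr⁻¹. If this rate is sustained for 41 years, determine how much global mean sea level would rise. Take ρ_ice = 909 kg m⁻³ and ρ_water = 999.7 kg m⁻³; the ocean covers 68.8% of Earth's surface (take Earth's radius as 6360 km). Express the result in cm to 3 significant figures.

Total mass lost = 289 Gt/yr × 41 yr = 1.185×10^4 Gt = 1.185×10^16 kg.
ρ_w = 999.7 kg m⁻³, so water volume = 1.185×10^16 / 999.7 = 1.185×10^13 m³.
Δh = 1.185×10^13 / 3.50×10^14 = 0.0339 m = 3.39 cm.

≈ 3.39 cm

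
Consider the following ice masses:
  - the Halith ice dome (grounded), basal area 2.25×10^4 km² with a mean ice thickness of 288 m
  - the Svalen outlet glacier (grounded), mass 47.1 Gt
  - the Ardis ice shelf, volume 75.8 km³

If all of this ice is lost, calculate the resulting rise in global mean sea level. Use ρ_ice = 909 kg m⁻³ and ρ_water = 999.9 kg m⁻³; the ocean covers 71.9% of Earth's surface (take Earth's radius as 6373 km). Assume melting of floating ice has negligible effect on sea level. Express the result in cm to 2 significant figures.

Halith: ice volume = 2.25×10^4 km² × 288 m = 6480 km³; 6480 × (909/999.9) = 5891 km³ of water.
Svalen: 47.1 Gt = 4.710×10^13 kg; dividing by ρ_w = 999.9 kg m⁻³ gives 4.710×10^10 m³ of water.
The Ardis ice shelf is floating and already displaces its own weight of water, so its melt adds essentially nothing to sea level.
Total added water ≈ 5.938×10^12 m³ over 3.67×10^14 m² → Δh = 0.0162 m = 1.6 cm.

≈ 1.6 cm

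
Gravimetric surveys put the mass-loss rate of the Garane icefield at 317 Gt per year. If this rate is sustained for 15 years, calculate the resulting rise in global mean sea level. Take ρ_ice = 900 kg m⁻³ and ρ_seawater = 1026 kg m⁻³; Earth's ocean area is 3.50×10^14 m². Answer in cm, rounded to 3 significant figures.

Total mass lost = 317 Gt/yr × 15 yr = 4755 Gt = 4.755×10^15 kg.
ρ_w = 1026 kg m⁻³, so water volume = 4.755×10^15 / 1026 = 4.635×10^12 m³.
Δh = 4.635×10^12 / 3.50×10^14 = 0.0132 m = 1.32 cm.

≈ 1.32 cm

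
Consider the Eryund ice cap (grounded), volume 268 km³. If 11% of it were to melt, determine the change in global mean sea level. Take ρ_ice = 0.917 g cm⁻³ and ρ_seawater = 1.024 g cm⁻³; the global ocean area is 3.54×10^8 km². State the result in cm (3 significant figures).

Eryund: 0.11 × 268 km³ × (917/1024) = 26.40 km³ of water.
Spread over 3.54×10^14 m² of ocean, Δh = 2.640×10^10 / 3.54×10^14 = 7.46×10^-5 m = 7.46×10^-3 cm.

≈ 7.46×10^-3 cm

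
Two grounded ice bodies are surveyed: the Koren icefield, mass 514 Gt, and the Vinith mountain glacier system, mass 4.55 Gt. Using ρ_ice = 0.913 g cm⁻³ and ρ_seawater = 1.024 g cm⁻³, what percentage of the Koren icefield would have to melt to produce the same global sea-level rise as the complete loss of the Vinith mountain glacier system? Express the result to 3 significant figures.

Equal sea-level rise means equal mass of meltwater, i.e. equal mass of ice lost.
Ice mass of Vinith: 4.550×10^12 kg; ice mass of Koren: 5.140×10^14 kg.
Fraction required = 4.550×10^12 / 5.140×10^14 = 8.85×10^-3 → 0.885 %.

≈ 0.885 %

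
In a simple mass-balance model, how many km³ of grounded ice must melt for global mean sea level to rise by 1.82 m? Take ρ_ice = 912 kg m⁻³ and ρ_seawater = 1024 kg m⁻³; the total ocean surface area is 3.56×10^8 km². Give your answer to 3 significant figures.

≈ 7.27×10^5 km³

Required water volume = Δh × A = 1.82 m × 3.56×10^14 m² = 6.479×10^14 m³ = 6.479×10^5 km³.
Ice volume = water volume × ρ_w/ρ_ice = 6.479×10^5 × 1024/912 = 7.27×10^5 km³.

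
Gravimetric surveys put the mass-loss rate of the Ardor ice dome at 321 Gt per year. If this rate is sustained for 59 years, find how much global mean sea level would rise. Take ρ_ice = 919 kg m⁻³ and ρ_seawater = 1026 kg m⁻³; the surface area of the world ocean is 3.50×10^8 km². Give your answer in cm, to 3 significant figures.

≈ 5.27 cm

Total mass lost = 321 Gt/yr × 59 yr = 1.894×10^4 Gt = 1.894×10^16 kg.
ρ_w = 1026 kg m⁻³, so water volume = 1.894×10^16 / 1026 = 1.846×10^13 m³.
Δh = 1.846×10^13 / 3.50×10^14 = 0.0527 m = 5.27 cm.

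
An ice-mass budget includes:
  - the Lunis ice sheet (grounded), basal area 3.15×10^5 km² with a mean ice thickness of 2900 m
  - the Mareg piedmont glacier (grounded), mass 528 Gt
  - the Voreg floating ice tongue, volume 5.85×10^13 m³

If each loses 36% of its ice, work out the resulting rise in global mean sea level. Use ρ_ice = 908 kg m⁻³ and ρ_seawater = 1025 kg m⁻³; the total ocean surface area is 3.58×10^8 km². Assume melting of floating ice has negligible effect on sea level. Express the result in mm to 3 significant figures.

Lunis: ice volume = 3.15×10^5 km² × 2900 m = 9.135×10^5 km³; 0.36 × 9.135×10^5 × (908/1025) = 2.913×10^5 km³ of water.
Mareg: 0.36 × 528 Gt = 1.901×10^14 kg; dividing by ρ_w = 1025 kg m⁻³ gives 1.854×10^11 m³ of water.
The Voreg floating ice tongue is floating and already displaces its own weight of water, so its melt adds essentially nothing to sea level.
Total added water ≈ 2.915×10^14 m³ over 3.58×10^14 m² → Δh = 0.814 m = 814 mm.

≈ 814 mm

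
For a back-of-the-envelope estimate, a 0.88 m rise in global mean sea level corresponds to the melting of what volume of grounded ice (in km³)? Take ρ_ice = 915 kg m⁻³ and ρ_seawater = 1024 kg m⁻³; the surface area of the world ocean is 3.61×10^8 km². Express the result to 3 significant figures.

Required water volume = Δh × A = 0.88 m × 3.61×10^14 m² = 3.177×10^14 m³ = 3.177×10^5 km³.
Ice volume = water volume × ρ_w/ρ_ice = 3.177×10^5 × 1024/915 = 3.56×10^5 km³.

≈ 3.56×10^5 km³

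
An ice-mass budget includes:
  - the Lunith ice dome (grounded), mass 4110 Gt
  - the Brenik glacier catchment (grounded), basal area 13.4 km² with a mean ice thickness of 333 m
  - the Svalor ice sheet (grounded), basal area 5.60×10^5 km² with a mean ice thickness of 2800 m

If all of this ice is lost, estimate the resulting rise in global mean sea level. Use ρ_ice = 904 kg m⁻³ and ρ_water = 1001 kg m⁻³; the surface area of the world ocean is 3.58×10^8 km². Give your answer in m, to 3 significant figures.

≈ 3.97 m

Lunith: 4110 Gt = 4.110×10^15 kg; dividing by ρ_w = 1001 kg m⁻³ gives 4.106×10^12 m³ of water.
Brenik: ice volume = 13.4 km² × 333 m = 4.462 km³; 4.462 × (904/1001) = 4.030 km³ of water.
Svalor: ice volume = 5.60×10^5 km² × 2800 m = 1.568×10^6 km³; 1.568×10^6 × (904/1001) = 1.416×10^6 km³ of water.
Total added water ≈ 1.420×10^15 m³ over 3.58×10^14 m² → Δh = 3.97 m.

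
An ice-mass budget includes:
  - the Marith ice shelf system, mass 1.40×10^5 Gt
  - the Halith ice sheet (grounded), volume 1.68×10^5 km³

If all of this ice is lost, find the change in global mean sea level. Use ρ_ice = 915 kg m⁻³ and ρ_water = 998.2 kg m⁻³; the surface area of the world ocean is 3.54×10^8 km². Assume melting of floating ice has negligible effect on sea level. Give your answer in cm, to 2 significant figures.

The Marith ice shelf system is floating and already displaces its own weight of water, so its melt adds essentially nothing to sea level.
Halith: 1.68×10^5 km³ × (915/998.2) = 1.540×10^5 km³ of water.
Total added water ≈ 1.540×10^14 m³ over 3.54×10^14 m² → Δh = 0.435 m = 44 cm.

≈ 44 cm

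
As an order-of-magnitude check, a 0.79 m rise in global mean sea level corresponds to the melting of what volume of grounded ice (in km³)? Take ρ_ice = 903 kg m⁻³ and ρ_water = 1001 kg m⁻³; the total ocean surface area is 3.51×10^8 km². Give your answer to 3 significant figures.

≈ 3.07×10^5 km³

Required water volume = Δh × A = 0.79 m × 3.51×10^14 m² = 2.773×10^14 m³ = 2.773×10^5 km³.
Ice volume = water volume × ρ_w/ρ_ice = 2.773×10^5 × 1001/903 = 3.07×10^5 km³.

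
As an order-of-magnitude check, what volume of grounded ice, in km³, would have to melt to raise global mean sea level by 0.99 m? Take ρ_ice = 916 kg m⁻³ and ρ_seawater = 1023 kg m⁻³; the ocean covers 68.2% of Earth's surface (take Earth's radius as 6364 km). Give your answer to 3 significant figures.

≈ 3.84×10^5 km³

Required water volume = Δh × A = 0.99 m × 3.47×10^14 m² = 3.436×10^14 m³ = 3.436×10^5 km³.
Ice volume = water volume × ρ_w/ρ_ice = 3.436×10^5 × 1023/916 = 3.84×10^5 km³.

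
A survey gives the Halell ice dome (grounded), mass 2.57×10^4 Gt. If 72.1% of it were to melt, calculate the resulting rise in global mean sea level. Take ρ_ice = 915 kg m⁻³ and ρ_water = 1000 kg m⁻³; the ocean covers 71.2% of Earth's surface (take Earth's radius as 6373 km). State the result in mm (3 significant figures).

≈ 51.0 mm

Halell: 0.721 × 2.57×10^4 Gt = 1.853×10^16 kg; dividing by ρ_w = 1000 kg m⁻³ gives 1.853×10^13 m³ of water.
Spread over 3.63×10^14 m² of ocean, Δh = 1.853×10^13 / 3.63×10^14 = 0.0510 m = 51.0 mm.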